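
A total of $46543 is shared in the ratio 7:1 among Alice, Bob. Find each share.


Total parts = 7 + 1 = 8
Alice: 46543 × 7/8 = 40725.13
Bob: 46543 × 1/8 = 5817.88
= Alice: $40725.13, Bob: $5817.88

Alice: $40725.13, Bob: $5817.88


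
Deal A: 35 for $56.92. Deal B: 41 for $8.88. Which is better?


Deal A: $56.92/35 = $1.6263/unit
Deal B: $8.88/41 = $0.2166/unit
B is cheaper per unit
= Deal B

Deal B


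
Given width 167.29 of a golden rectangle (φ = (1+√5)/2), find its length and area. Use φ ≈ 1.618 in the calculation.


φ = (1 + √5) / 2 ≈ 1.618
Length = width × φ = 167.29 × 1.618 = 270.67522
≈ 270.68
Area = width × length = 167.29 × 270.67522 = 45281.2575538 ≈ 45281.26
= Length: 270.68, Area: 45281.26

Length: 270.68, Area: 45281.26


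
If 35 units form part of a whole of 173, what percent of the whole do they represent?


Percentage = (part / whole) × 100
= (35 / 173) × 100
≈ 20.23%

20.23%


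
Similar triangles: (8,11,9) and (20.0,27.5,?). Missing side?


Scale factor = 20.0/8 = 2.5
Missing side = 9 × 2.5
= 22.5

22.5


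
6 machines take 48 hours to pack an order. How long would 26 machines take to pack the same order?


Inverse proportion: x × y = constant
k = 6 × 48 = 288
y₂ = k / 26 = 288 / 26
= 11.08

11.08


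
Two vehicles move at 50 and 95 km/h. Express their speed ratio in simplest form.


Ratio = 50:95
GCD = 5
Simplified = 10:19
Time ratio (same distance) = 19:10
Speed ratio = 10:19

10:19


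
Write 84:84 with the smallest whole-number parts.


GCD(84, 84) = 84
84/84 : 84/84
= 1:1

1:1


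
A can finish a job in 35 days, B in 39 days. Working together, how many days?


Rate of A = 1/35 per day
Rate of B = 1/39 per day
Combined rate = 1/35 + 1/39 = 74/1365 ≈ 0.0542 per day
Days = 1 / combined rate = 1365/74
≈ 18.45 days

18.45 days


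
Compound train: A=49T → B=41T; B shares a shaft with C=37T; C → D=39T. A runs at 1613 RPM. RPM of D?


Stage 1: RPM_B = RPM_A × t_A/t_B = 1613 × 49/41 = 79037/41 ≈ 1927.73
B and C share a shaft → RPM_C = RPM_B
Stage 2: RPM_D = RPM_C × t_C/t_D = RPM_A × (t_A×t_C)/(t_B×t_D)
Overall ratio = (49×37)/(41×39) = 1813/1599
RPM_D = 1613 × 1813/1599 = 2924369/1599
≈ 1828.87 RPM

1828.87 RPM


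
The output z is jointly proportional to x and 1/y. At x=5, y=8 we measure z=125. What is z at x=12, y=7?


z = k·x/y
Solve for k using the known point: k = z·y/x = 125×8/5 = 1000/5 = 200.0000
Now evaluate at x=12, y=7:
z = k × 12 / 7 = (1000 × 12) / (5 × 7) = 12000/35
≈ 342.8571

342.8571


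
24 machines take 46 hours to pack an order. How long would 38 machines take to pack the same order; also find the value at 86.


Inverse proportion: x × y = constant
k = 24 × 46 = 1104
At x=38: k/38 = 29.05
At x=86: k/86 = 12.84
= 29.05 and 12.84

29.05 and 12.84


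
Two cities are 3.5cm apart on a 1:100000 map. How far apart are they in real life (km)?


Real distance = map distance × scale
= 3.5cm × 100000
= 350000 cm = 3500.0 m
= 3.500 km

3.500 km


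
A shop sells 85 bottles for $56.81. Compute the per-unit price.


Unit rate = total / quantity
= 56.81 / 85
= $0.67 per unit

$0.67 per unit


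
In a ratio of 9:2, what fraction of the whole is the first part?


Total parts = 9 + 2 = 11
First part: 9/11 = 9/11
= 9/11

9/11


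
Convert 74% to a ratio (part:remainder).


74% means 74 parts out of 100; remainder = 26
Part : remainder = 74:26
GCD = 2
= 37:13

37:13


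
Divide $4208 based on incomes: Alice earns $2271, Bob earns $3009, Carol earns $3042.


Total income = 2271 + 3009 + 3042 = $8322
Alice: $4208 × 2271/8322 = $1148.33
Bob: $4208 × 3009/8322 = $1521.49
Carol: $4208 × 3042/8322 = $1538.18
= Alice: $1148.33, Bob: $1521.49, Carol: $1538.18

Alice: $1148.33, Bob: $1521.49, Carol: $1538.18


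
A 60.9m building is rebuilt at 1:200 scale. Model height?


Model size = real / scale
= 60.9 / 200
= 0.3045 m

0.3045 m


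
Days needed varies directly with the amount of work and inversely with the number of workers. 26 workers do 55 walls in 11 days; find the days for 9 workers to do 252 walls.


Days ∝ work / workers, so d₂ = d₁ × (m₁/m₂) × (w₂/w₁)
Workers factor (inverse): 26/9 ≈ 2.8889
Work factor (direct): 252/55 ≈ 4.5818
d₂ = 11 × 26/9 × 252/55 = (11 × 26 × 252) / (9 × 55) = 72072/495
= 145.60 days

145.60 days


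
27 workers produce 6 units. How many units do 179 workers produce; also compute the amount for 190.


Direct proportion: y/x = constant
k = 6/27 ≈ 0.2222
y at x=179: k × 179 = 6 × 179 / 27 = 1074/27 ≈ 39.78
y at x=190: k × 190 = 6 × 190 / 27 = 1140/27 ≈ 42.22
= 39.78 and 42.22

39.78 and 42.22


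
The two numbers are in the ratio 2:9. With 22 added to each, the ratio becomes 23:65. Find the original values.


Let A = 2k, B = 9k.
(2k + 22) / (9k + 22) = 23/65
Cross-multiply: 65(2k + 22) = 23(9k + 22)
130k + 1430 = 207k + 506
130k - 207k = 506 - 1430
-77k = -924
k = -924/-77 = 12
A = 2×12 = 24, B = 9×12 = 108
= A = 24, B = 108

A = 24, B = 108


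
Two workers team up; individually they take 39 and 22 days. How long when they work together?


Rate of A = 1/39 per day
Rate of B = 1/22 per day
Combined rate = 1/39 + 1/22 = 61/858 ≈ 0.0711 per day
Days = 1 / combined rate = 858/61
≈ 14.07 days

14.07 days


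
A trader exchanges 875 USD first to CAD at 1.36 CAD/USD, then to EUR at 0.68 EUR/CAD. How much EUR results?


Step 1: 875 USD × 1.36 = 1190.00 CAD
Step 2: 1190.00 CAD × 0.68 = 809.20 EUR
Implied rate USD→EUR = 1.36 × 0.68 = 0.9248
= 809.20 EUR

809.20 EUR


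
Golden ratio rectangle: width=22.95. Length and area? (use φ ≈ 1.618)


φ = (1 + √5) / 2 ≈ 1.618
Length = width × φ = 22.95 × 1.618 = 37.1331
≈ 37.13
Area = width × length = 22.95 × 37.1331 = 852.204645 ≈ 852.20
= Length: 37.13, Area: 852.20

Length: 37.13, Area: 852.20


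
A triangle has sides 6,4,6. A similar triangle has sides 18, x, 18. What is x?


Scale factor = 18/6 = 3
Missing side = 4 × 3
= 12.0

12.0


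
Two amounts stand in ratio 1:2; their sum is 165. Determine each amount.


Let A = 1k, B = 2k.
1k + 2k = 165
3k = 165 → k = 165/3 = 55
A = 1×55 = 55, B = 2×55 = 110
= A = 55, B = 110

A = 55, B = 110


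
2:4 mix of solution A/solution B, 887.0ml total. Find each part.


Total parts = 2 + 4 = 6
solution A: 887.0 × 2/6 = 295.7ml
solution B: 887.0 × 4/6 = 591.3ml
= 295.7ml and 591.3ml

295.7ml and 591.3ml


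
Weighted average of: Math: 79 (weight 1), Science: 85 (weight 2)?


Numerator = 79×1 + 85×2
= 79 + 170
= 249
Total weight = 3
Weighted avg = 249/3
= 83.00

83.00


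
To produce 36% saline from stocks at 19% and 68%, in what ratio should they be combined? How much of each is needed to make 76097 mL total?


Let x parts of 19% mix with y parts of 68%.
19x + 68y = 36(x + y)
19x + 68y = 36x + 36y
x(19 - 36) = y(36 - 68)
x/y = (68 - 36)/(36 - 19) = 32/17
Simplify: 32:17
Total parts = 49; one part = 76097/49 = 1553.00 mL
19% solution: 32×1553.00 = 49696.00 mL
68% solution: 17×1553.00 = 26401.00 mL
= ratio 32:17; 49696.00 mL and 26401.00 mL

ratio 32:17; 49696.00 mL and 26401.00 mL


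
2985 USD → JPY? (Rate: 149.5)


Amount × rate = 2985 × 149.5
= 446257.50 JPY

446257.50 JPY


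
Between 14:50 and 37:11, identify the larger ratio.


14/50 = 0.2800
37/11 = 3.3636
0.2800 < 3.3636, so 14:50 is less
= 37:11

37:11


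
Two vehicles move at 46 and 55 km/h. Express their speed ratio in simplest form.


Ratio = 46:55
GCD = 1
Simplified = 46:55
Time ratio (same distance) = 55:46
Speed ratio = 46:55

46:55


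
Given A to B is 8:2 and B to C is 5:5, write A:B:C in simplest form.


Match B: multiply A:B by 5 → 40:10
Multiply B:C by 2 → 10:10
Combined: 40:10:10
GCD = 10
= 4:1:1

4:1:1


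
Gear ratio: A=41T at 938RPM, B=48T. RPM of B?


Gear ratio = 41:48 = 41:48
RPM_B = RPM_A × (teeth_A / teeth_B)
= 938 × (41/48)
= 801.2 RPM

801.2 RPM


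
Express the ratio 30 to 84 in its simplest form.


GCD(30, 84) = 6
30/6 : 84/6
= 5:14

5:14


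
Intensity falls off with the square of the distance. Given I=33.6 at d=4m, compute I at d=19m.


I₁d₁² = I₂d₂²
I₂ = I₁ × (d₁/d₂)²
= 33.6 × (4/19)²
= 33.6 × 16/361
= 537.6/361
≈ 1.4892

1.4892


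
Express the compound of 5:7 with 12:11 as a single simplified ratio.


Compound ratio = (5×12) : (7×11)
= 60:77
GCD = 1
= 60:77

60:77


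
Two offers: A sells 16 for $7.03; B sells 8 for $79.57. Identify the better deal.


Deal A: $7.03/16 = $0.4394/unit
Deal B: $79.57/8 = $9.9463/unit
A is cheaper per unit
= Deal A

Deal A


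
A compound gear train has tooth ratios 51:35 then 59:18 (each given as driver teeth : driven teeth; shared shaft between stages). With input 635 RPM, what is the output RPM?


Stage 1: RPM_B = RPM_A × t_A/t_B = 635 × 51/35 = 32385/35 ≈ 925.29
B and C share a shaft → RPM_C = RPM_B
Stage 2: RPM_D = RPM_C × t_C/t_D = RPM_A × (t_A×t_C)/(t_B×t_D)
Overall ratio = (51×59)/(35×18) = 3009/630
RPM_D = 635 × 3009/630 = 1910715/630
≈ 3032.88 RPM

3032.88 RPM


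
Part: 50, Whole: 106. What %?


Percentage = (part / whole) × 100
= (50 / 106) × 100
≈ 47.17%

47.17%


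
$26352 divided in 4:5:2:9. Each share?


Total parts = 4 + 5 + 2 + 9 = 20
Part 1: 26352 × 4/20 = 5270.40
Part 2: 26352 × 5/20 = 6588.00
Part 3: 26352 × 2/20 = 2635.20
Part 4: 26352 × 9/20 = 11858.40
= Part 1: $5270.40, Part 2: $6588.00, Part 3: $2635.20, Part 4: $11858.40

Part 1: $5270.40, Part 2: $6588.00, Part 3: $2635.20, Part 4: $11858.40


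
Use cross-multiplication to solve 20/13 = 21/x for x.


Cross multiply: 20 × x = 13 × 21
20x = 273
x = 273 / 20
= 13.65

13.65


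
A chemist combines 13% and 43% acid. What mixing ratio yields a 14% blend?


Let x parts of 13% mix with y parts of 43%.
13x + 43y = 14(x + y)
13x + 43y = 14x + 14y
x(13 - 14) = y(14 - 43)
x/y = (43 - 14)/(14 - 13) = 29/1
Simplify: 29:1
= 29:1

29:1


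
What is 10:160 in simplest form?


GCD(10, 160) = 10
10/10 : 160/10
= 1:16

1:16


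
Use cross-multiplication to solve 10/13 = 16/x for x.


Cross multiply: 10 × x = 13 × 16
10x = 208
x = 208 / 10
= 20.80

20.80


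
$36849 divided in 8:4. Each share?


Total parts = 8 + 4 = 12
Part 1: 36849 × 8/12 = 24566.00
Part 2: 36849 × 4/12 = 12283.00
= Part 1: $24566.00, Part 2: $12283.00

Part 1: $24566.00, Part 2: $12283.00


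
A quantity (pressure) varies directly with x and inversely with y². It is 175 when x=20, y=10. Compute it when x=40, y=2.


z = k·x/y²
Solve for k using the known point: k = z·y²/x = 175×100/20 = 17500/20 = 875.0000
Now evaluate at x=40, y=2:
z = k × 40 / 4 = (17500 × 40) / (20 × 4) = 700000/80
= 8750.0000

8750.0000


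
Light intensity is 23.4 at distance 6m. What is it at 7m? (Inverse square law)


I₁d₁² = I₂d₂²
I₂ = I₁ × (d₁/d₂)²
= 23.4 × (6/7)²
= 23.4 × 36/49
= 842.4/49
≈ 17.1918

17.1918


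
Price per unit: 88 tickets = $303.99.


Unit rate = total / quantity
= 303.99 / 88
= $3.45 per unit

$3.45 per unit


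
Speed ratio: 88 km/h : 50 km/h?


Ratio = 88:50
GCD = 2
Simplified = 44:25
Time ratio (same distance) = 25:44
Speed ratio = 44:25

44:25


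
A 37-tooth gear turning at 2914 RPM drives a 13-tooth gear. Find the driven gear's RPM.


Gear ratio = 37:13 = 37:13
RPM_B = RPM_A × (teeth_A / teeth_B)
= 2914 × (37/13)
= 8293.7 RPM

8293.7 RPM


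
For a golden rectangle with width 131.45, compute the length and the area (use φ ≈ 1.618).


φ = (1 + √5) / 2 ≈ 1.618
Length = width × φ = 131.45 × 1.618 = 212.6861
≈ 212.69
Area = width × length = 131.45 × 212.6861 = 27957.587845 ≈ 27957.59
= Length: 212.69, Area: 27957.59

Length: 212.69, Area: 27957.59


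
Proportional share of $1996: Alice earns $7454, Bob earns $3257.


Total income = 7454 + 3257 = $10711
Alice: $1996 × 7454/10711 = $1389.06
Bob: $1996 × 3257/10711 = $606.94
= Alice: $1389.06, Bob: $606.94

Alice: $1389.06, Bob: $606.94


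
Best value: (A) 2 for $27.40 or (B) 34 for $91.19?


Deal A: $27.40/2 = $13.7000/unit
Deal B: $91.19/34 = $2.6821/unit
B is cheaper per unit
= Deal B

Deal B


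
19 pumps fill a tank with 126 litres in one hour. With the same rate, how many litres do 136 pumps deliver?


Direct proportion: y/x = constant
k = 126/19 ≈ 6.6316
y₂ = k × 136 = 126 × 136 / 19 = 17136/19
≈ 901.89

901.89


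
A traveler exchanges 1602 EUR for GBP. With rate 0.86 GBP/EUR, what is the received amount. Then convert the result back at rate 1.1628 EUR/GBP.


Amount × rate = 1602 × 0.86 = 1377.72 GBP
Round-trip: 1377.72 × 1.1628 = 1602.01 EUR
= 1377.72 GBP, then 1602.01 EUR

1377.72 GBP, then 1602.01 EUR


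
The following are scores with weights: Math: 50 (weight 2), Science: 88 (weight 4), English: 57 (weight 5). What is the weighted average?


Numerator = 50×2 + 88×4 + 57×5
= 100 + 352 + 285
= 737
Total weight = 11
Weighted avg = 737/11
= 67.00

67.00


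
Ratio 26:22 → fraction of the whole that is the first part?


Total parts = 26 + 22 = 48
First part: 26/48 = 13/24
= 13/24

13/24


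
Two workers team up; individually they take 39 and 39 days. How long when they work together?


Rate of A = 1/39 per day
Rate of B = 1/39 per day
Combined rate = 1/39 + 1/39 = 78/1521 ≈ 0.0513 per day
Days = 1 / combined rate = 1521/78
= 19.50 days

19.50 days


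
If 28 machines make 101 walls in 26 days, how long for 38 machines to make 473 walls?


Days ∝ work / workers, so d₂ = d₁ × (m₁/m₂) × (w₂/w₁)
Workers factor (inverse): 28/38 ≈ 0.7368
Work factor (direct): 473/101 ≈ 4.6832
d₂ = 26 × 28/38 × 473/101 = (26 × 28 × 473) / (38 × 101) = 344344/3838
≈ 89.72 days

89.72 days


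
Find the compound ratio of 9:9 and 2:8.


Compound ratio = (9×2) : (9×8)
= 18:72
GCD = 18
= 1:4

1:4


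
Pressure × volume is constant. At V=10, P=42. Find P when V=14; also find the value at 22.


Inverse proportion: x × y = constant
k = 10 × 42 = 420
At x=14: k/14 = 30.00
At x=22: k/22 = 19.09
= 30.00 and 19.09

30.00 and 19.09


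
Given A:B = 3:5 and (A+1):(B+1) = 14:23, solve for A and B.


Let A = 3k, B = 5k.
(3k + 1) / (5k + 1) = 14/23
Cross-multiply: 23(3k + 1) = 14(5k + 1)
69k + 23 = 70k + 14
69k - 70k = 14 - 23
-1k = -9
k = -9/-1 = 9
A = 3×9 = 27, B = 5×9 = 45
= A = 27, B = 45

A = 27, B = 45


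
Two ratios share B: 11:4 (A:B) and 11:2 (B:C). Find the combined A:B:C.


Match B: multiply A:B by 11 → 121:44
Multiply B:C by 4 → 44:8
Combined: 121:44:8
GCD = 1
= 121:44:8

121:44:8


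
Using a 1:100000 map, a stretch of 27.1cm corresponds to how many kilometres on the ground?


Real distance = map distance × scale
= 27.1cm × 100000
= 2710000 cm = 27100.0 m
= 27.100 km

27.100 km


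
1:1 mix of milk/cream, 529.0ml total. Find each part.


Total parts = 1 + 1 = 2
milk: 529.0 × 1/2 = 264.5ml
cream: 529.0 × 1/2 = 264.5ml
= 264.5ml and 264.5ml

264.5ml and 264.5ml


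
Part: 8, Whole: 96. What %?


Percentage = (part / whole) × 100
= (8 / 96) × 100
≈ 8.33%

8.33%


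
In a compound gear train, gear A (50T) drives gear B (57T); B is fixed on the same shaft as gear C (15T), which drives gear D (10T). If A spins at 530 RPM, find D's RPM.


Stage 1: RPM_B = RPM_A × t_A/t_B = 530 × 50/57 = 26500/57 ≈ 464.91
B and C share a shaft → RPM_C = RPM_B
Stage 2: RPM_D = RPM_C × t_C/t_D = RPM_A × (t_A×t_C)/(t_B×t_D)
Overall ratio = (50×15)/(57×10) = 750/570
RPM_D = 530 × 750/570 = 397500/570
≈ 697.37 RPM

697.37 RPM


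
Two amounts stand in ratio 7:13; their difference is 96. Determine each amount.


Let A = 7k, B = 13k.
13k - 7k = 96
6k = 96 → k = 96/6 = 16
A = 7×16 = 112, B = 13×16 = 208
= A = 112, B = 208

A = 112, B = 208


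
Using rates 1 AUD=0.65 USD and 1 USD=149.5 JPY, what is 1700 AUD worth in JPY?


Step 1: 1700 AUD × 0.65 = 1105.00 USD
Step 2: 1105.00 USD × 149.5 = 165197.50 JPY
Implied rate AUD→JPY = 0.65 × 149.5 = 97.1750
= 165197.50 JPY

165197.50 JPY


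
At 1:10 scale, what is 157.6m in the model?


Model size = real / scale
= 157.6 / 10
= 15.7600 m

15.7600 m


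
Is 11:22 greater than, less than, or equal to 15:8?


11/22 = 0.5000
15/8 = 1.8750
0.5000 < 1.8750, so 11:22 is less
= less than

less than


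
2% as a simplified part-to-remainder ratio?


2% means 2 parts out of 100; remainder = 98
Part : remainder = 2:98
GCD = 2
= 1:49

1:49


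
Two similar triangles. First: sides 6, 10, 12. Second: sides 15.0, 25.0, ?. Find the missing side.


Scale factor = 15.0/6 = 2.5
Missing side = 12 × 2.5
= 30.0

30.0


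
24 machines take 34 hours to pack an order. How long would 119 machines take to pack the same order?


Inverse proportion: x × y = constant
k = 24 × 34 = 816
y₂ = k / 119 = 816 / 119
= 6.86

6.86


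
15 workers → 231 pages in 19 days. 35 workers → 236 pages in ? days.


Days ∝ work / workers, so d₂ = d₁ × (m₁/m₂) × (w₂/w₁)
Workers factor (inverse): 15/35 ≈ 0.4286
Work factor (direct): 236/231 ≈ 1.0216
d₂ = 19 × 15/35 × 236/231 = (19 × 15 × 236) / (35 × 231) = 67260/8085
≈ 8.32 days

8.32 days


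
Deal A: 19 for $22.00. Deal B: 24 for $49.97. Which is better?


Deal A: $22.00/19 = $1.1579/unit
Deal B: $49.97/24 = $2.0821/unit
A is cheaper per unit
= Deal A

Deal A


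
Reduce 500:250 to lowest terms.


GCD(500, 250) = 250
500/250 : 250/250
= 2:1

2:1


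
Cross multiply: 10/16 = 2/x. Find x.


Cross multiply: 10 × x = 16 × 2
10x = 32
x = 32 / 10
= 3.20

3.20


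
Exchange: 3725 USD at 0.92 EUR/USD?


Amount × rate = 3725 × 0.92
= 3427.00 EUR

3427.00 EUR


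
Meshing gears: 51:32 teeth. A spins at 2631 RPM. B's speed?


Gear ratio = 51:32 = 51:32
RPM_B = RPM_A × (teeth_A / teeth_B)
= 2631 × (51/32)
= 4193.2 RPM

4193.2 RPM


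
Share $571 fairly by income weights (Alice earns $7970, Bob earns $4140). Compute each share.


Total income = 7970 + 4140 = $12110
Alice: $571 × 7970/12110 = $375.79
Bob: $571 × 4140/12110 = $195.21
= Alice: $375.79, Bob: $195.21

Alice: $375.79, Bob: $195.21


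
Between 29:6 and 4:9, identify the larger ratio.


29/6 = 4.8333
4/9 = 0.4444
4.8333 > 0.4444, so 29:6 is greater
= 29:6

29:6


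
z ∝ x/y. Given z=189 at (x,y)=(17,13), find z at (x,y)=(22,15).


z = k·x/y
Solve for k using the known point: k = z·y/x = 189×13/17 = 2457/17 ≈ 144.5294
Now evaluate at x=22, y=15:
z = k × 22 / 15 = (2457 × 22) / (17 × 15) = 54054/255
≈ 211.9765

211.9765


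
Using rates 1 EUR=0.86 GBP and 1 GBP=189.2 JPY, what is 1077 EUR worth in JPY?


Step 1: 1077 EUR × 0.86 = 926.22 GBP
Step 2: 926.22 GBP × 189.2 = 175240.82 JPY
Implied rate EUR→JPY = 0.86 × 189.2 = 162.7120
= 175240.82 JPY

175240.82 JPY


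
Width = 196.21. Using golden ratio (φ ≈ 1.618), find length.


φ = (1 + √5) / 2 ≈ 1.618
Length = width × φ = 196.21 × 1.618 = 317.46778
≈ 317.47

317.47


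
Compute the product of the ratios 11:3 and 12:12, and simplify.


Compound ratio = (11×12) : (3×12)
= 132:36
GCD = 12
= 11:3

11:3


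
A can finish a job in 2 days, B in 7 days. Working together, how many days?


Rate of A = 1/2 per day
Rate of B = 1/7 per day
Combined rate = 1/2 + 1/7 = 9/14 ≈ 0.6429 per day
Days = 1 / combined rate = 14/9
≈ 1.56 days

1.56 days


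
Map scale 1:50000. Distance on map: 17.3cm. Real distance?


Real distance = map distance × scale
= 17.3cm × 50000
= 865000 cm = 8650.0 m
= 8.650 km

8.650 km


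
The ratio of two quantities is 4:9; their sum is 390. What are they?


Let A = 4k, B = 9k.
4k + 9k = 390
13k = 390 → k = 390/13 = 30
A = 4×30 = 120, B = 9×30 = 270
= A = 120, B = 270

A = 120, B = 270


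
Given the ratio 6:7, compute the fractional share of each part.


Total parts = 6 + 7 = 13
First part: 6/13 = 6/13
Second part: 7/13 = 7/13
= 6/13 and 7/13

6/13 and 7/13


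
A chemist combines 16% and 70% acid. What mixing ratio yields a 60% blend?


Let x parts of 16% mix with y parts of 70%.
16x + 70y = 60(x + y)
16x + 70y = 60x + 60y
x(16 - 60) = y(60 - 70)
x/y = (70 - 60)/(60 - 16) = 10/44
Simplify: 5:22
= 5:22

5:22


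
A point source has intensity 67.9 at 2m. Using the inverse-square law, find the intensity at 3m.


I₁d₁² = I₂d₂²
I₂ = I₁ × (d₁/d₂)²
= 67.9 × (2/3)²
= 67.9 × 4/9
= 271.6/9
≈ 30.1778

30.1778


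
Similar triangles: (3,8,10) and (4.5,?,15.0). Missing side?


Scale factor = 4.5/3 = 1.5
Missing side = 8 × 1.5
= 12.0

12.0


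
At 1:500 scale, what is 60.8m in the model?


Model size = real / scale
= 60.8 / 500
= 0.1216 m

0.1216 m


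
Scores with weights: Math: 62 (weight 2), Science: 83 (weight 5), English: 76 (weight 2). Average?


Numerator = 62×2 + 83×5 + 76×2
= 124 + 415 + 152
= 691
Total weight = 9
Weighted avg = 691/9
= 76.78

76.78


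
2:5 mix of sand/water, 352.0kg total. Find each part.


Total parts = 2 + 5 = 7
sand: 352.0 × 2/7 = 100.6kg
water: 352.0 × 5/7 = 251.4kg
= 100.6kg and 251.4kg

100.6kg and 251.4kg


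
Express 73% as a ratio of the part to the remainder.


73% means 73 parts out of 100; remainder = 27
Part : remainder = 73:27
GCD = 1
= 73:27

73:27


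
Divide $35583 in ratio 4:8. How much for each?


Total parts = 4 + 8 = 12
Part 1: 35583 × 4/12 = 11861.00
Part 2: 35583 × 8/12 = 23722.00
= Part 1: $11861.00, Part 2: $23722.00

Part 1: $11861.00, Part 2: $23722.00


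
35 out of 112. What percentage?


Percentage = (part / whole) × 100
= (35 / 112) × 100
= 31.25%

31.25%


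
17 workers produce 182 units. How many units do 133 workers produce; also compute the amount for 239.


Direct proportion: y/x = constant
k = 182/17 ≈ 10.7059
y at x=133: k × 133 = 182 × 133 / 17 = 24206/17 ≈ 1423.88
y at x=239: k × 239 = 182 × 239 / 17 = 43498/17 ≈ 2558.71
= 1423.88 and 2558.71

1423.88 and 2558.71


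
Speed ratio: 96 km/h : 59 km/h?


Ratio = 96:59
GCD = 1
Simplified = 96:59
Time ratio (same distance) = 59:96
Speed ratio = 96:59

96:59


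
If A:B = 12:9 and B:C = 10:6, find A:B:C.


Match B: multiply A:B by 10 → 120:90
Multiply B:C by 9 → 90:54
Combined: 120:90:54
GCD = 6
= 20:15:9

20:15:9


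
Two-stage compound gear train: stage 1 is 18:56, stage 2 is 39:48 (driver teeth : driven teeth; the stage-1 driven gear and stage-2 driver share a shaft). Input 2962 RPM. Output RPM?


Stage 1: RPM_B = RPM_A × t_A/t_B = 2962 × 18/56 = 53316/56 ≈ 952.07
B and C share a shaft → RPM_C = RPM_B
Stage 2: RPM_D = RPM_C × t_C/t_D = RPM_A × (t_A×t_C)/(t_B×t_D)
Overall ratio = (18×39)/(56×48) = 702/2688
RPM_D = 2962 × 702/2688 = 2079324/2688
≈ 773.56 RPM

773.56 RPM


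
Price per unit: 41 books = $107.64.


Unit rate = total / quantity
= 107.64 / 41
= $2.63 per unit

$2.63 per unit


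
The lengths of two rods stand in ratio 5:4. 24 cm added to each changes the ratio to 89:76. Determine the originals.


Let A = 5k, B = 4k.
(5k + 24) / (4k + 24) = 89/76
Cross-multiply: 76(5k + 24) = 89(4k + 24)
380k + 1824 = 356k + 2136
380k - 356k = 2136 - 1824
24k = 312
k = 312/24 = 13
A = 5×13 = 65, B = 4×13 = 52
= A = 65, B = 52

A = 65, B = 52


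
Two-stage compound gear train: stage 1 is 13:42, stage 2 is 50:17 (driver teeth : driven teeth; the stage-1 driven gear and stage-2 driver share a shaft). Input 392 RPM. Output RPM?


Stage 1: RPM_B = RPM_A × t_A/t_B = 392 × 13/42 = 5096/42 ≈ 121.33
B and C share a shaft → RPM_C = RPM_B
Stage 2: RPM_D = RPM_C × t_C/t_D = RPM_A × (t_A×t_C)/(t_B×t_D)
Overall ratio = (13×50)/(42×17) = 650/714
RPM_D = 392 × 650/714 = 254800/714
≈ 356.86 RPM

356.86 RPM


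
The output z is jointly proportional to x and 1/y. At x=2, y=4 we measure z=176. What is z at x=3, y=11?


z = k·x/y
Solve for k using the known point: k = z·y/x = 176×4/2 = 704/2 = 352.0000
Now evaluate at x=3, y=11:
z = k × 3 / 11 = (704 × 3) / (2 × 11) = 2112/22
= 96.0000

96.0000


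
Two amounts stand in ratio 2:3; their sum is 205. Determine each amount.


Let A = 2k, B = 3k.
2k + 3k = 205
5k = 205 → k = 205/5 = 41
A = 2×41 = 82, B = 3×41 = 123
= A = 82, B = 123

A = 82, B = 123


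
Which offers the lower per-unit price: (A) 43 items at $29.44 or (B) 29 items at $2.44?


Deal A: $29.44/43 = $0.6847/unit
Deal B: $2.44/29 = $0.0841/unit
B is cheaper per unit
= Deal B

Deal B


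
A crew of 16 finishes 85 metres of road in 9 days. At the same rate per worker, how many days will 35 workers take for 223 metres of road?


Days ∝ work / workers, so d₂ = d₁ × (m₁/m₂) × (w₂/w₁)
Workers factor (inverse): 16/35 ≈ 0.4571
Work factor (direct): 223/85 ≈ 2.6235
d₂ = 9 × 16/35 × 223/85 = (9 × 16 × 223) / (35 × 85) = 32112/2975
≈ 10.79 days

10.79 days


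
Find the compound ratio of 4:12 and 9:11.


Compound ratio = (4×9) : (12×11)
= 36:132
GCD = 12
= 3:11

3:11


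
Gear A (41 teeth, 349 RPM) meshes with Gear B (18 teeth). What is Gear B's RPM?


Gear ratio = 41:18 = 41:18
RPM_B = RPM_A × (teeth_A / teeth_B)
= 349 × (41/18)
= 794.9 RPM

794.9 RPM


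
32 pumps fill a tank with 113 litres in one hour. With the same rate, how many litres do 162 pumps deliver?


Direct proportion: y/x = constant
k = 113/32 ≈ 3.5313
y₂ = k × 162 = 113 × 162 / 32 = 18306/32
≈ 572.06

572.06


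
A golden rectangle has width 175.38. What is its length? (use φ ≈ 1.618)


φ = (1 + √5) / 2 ≈ 1.618
Length = width × φ = 175.38 × 1.618 = 283.76484
≈ 283.76

283.76


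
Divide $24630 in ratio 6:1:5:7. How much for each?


Total parts = 6 + 1 + 5 + 7 = 19
Part 1: 24630 × 6/19 = 7777.89
Part 2: 24630 × 1/19 = 1296.32
Part 3: 24630 × 5/19 = 6481.58
Part 4: 24630 × 7/19 = 9074.21
= Part 1: $7777.89, Part 2: $1296.32, Part 3: $6481.58, Part 4: $9074.21

Part 1: $7777.89, Part 2: $1296.32, Part 3: $6481.58, Part 4: $9074.21


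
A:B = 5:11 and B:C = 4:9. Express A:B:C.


Match B: multiply A:B by 4 → 20:44
Multiply B:C by 11 → 44:99
Combined: 20:44:99
GCD = 1
= 20:44:99

20:44:99


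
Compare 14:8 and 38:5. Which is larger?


14/8 = 1.7500
38/5 = 7.6000
1.7500 < 7.6000, so 14:8 is less
= 38:5

38:5


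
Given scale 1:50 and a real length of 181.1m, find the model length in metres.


Model size = real / scale
= 181.1 / 50
= 3.6220 m

3.6220 m


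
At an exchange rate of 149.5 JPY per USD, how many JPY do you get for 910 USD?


Amount × rate = 910 × 149.5
= 136045.00 JPY

136045.00 JPY


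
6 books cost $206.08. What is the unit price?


Unit rate = total / quantity
= 206.08 / 6
= $34.35 per unit

$34.35 per unit


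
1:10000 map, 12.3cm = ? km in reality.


Real distance = map distance × scale
= 12.3cm × 10000
= 123000 cm = 1230.0 m
= 1.230 km

1.230 km


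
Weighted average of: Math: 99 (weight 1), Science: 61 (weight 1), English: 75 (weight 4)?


Numerator = 99×1 + 61×1 + 75×4
= 99 + 61 + 300
= 460
Total weight = 6
Weighted avg = 460/6
= 76.67

76.67


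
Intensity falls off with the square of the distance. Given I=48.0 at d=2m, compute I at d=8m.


I₁d₁² = I₂d₂²
I₂ = I₁ × (d₁/d₂)²
= 48.0 × (2/8)²
= 48.0 × 4/64
= 192/64
= 3.0000

3.0000


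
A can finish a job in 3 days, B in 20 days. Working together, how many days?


Rate of A = 1/3 per day
Rate of B = 1/20 per day
Combined rate = 1/3 + 1/20 = 23/60 ≈ 0.3833 per day
Days = 1 / combined rate = 60/23
≈ 2.61 days

2.61 days


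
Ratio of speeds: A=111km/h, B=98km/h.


Ratio = 111:98
GCD = 1
Simplified = 111:98
Time ratio (same distance) = 98:111
Speed ratio = 111:98

111:98


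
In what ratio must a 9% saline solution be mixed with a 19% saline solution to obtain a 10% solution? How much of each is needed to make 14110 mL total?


Let x parts of 9% mix with y parts of 19%.
9x + 19y = 10(x + y)
9x + 19y = 10x + 10y
x(9 - 10) = y(10 - 19)
x/y = (19 - 10)/(10 - 9) = 9/1
Simplify: 9:1
Total parts = 10; one part = 14110/10 = 1411.00 mL
9% solution: 9×1411.00 = 12699.00 mL
19% solution: 1×1411.00 = 1411.00 mL
= ratio 9:1; 12699.00 mL and 1411.00 mL

ratio 9:1; 12699.00 mL and 1411.00 mL


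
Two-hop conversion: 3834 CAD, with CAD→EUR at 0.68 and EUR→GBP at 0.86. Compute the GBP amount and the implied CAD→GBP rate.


Step 1: 3834 CAD × 0.68 = 2607.12 EUR
Step 2: 2607.12 EUR × 0.86 = 2242.12 GBP
Implied rate CAD→GBP = 0.68 × 0.86 = 0.5848
= 2242.12 GBP; implied rate 0.5848 GBP/CAD

2242.12 GBP; implied rate 0.5848 GBP/CAD


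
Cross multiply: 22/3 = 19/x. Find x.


Cross multiply: 22 × x = 3 × 19
22x = 57
x = 57 / 22
= 2.59

2.59


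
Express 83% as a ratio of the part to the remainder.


83% means 83 parts out of 100; remainder = 17
Part : remainder = 83:17
GCD = 1
= 83:17

83:17


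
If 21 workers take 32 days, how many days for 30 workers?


Inverse proportion: x × y = constant
k = 21 × 32 = 672
y₂ = k / 30 = 672 / 30
= 22.40

22.40


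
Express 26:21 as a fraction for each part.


Total parts = 26 + 21 = 47
First part: 26/47 = 26/47
Second part: 21/47 = 21/47
= 26/47 and 21/47

26/47 and 21/47


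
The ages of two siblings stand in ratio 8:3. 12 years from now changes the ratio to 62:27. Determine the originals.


Let A = 8k, B = 3k.
(8k + 12) / (3k + 12) = 62/27
Cross-multiply: 27(8k + 12) = 62(3k + 12)
216k + 324 = 186k + 744
216k - 186k = 744 - 324
30k = 420
k = 420/30 = 14
A = 8×14 = 112, B = 3×14 = 42
= A = 112, B = 42

A = 112, B = 42


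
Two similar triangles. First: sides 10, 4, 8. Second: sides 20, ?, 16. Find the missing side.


Scale factor = 20/10 = 2
Missing side = 4 × 2
= 8.0

8.0


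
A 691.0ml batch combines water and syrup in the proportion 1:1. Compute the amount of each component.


Total parts = 1 + 1 = 2
water: 691.0 × 1/2 = 345.5ml
syrup: 691.0 × 1/2 = 345.5ml
= 345.5ml and 345.5ml

345.5ml and 345.5ml


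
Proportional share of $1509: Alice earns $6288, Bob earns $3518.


Total income = 6288 + 3518 = $9806
Alice: $1509 × 6288/9806 = $967.63
Bob: $1509 × 3518/9806 = $541.37
= Alice: $967.63, Bob: $541.37

Alice: $967.63, Bob: $541.37


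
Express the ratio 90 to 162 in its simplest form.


GCD(90, 162) = 18
90/18 : 162/18
= 5:9

5:9


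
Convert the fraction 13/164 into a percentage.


Percentage = (part / whole) × 100
= (13 / 164) × 100
≈ 7.93%

7.93%


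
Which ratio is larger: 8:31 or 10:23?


8/31 = 0.2581
10/23 = 0.4348
0.2581 < 0.4348, so 8:31 is less
= 10:23

10:23


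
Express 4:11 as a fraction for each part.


Total parts = 4 + 11 = 15
First part: 4/15 = 4/15
Second part: 11/15 = 11/15
= 4/15 and 11/15

4/15 and 11/15


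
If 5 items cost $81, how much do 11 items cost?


Direct proportion: y/x = constant
k = 81/5 = 16.2000
y₂ = k × 11 = 81 × 11 / 5 = 891/5
= 178.20

178.20


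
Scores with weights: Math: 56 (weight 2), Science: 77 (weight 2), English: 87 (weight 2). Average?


Numerator = 56×2 + 77×2 + 87×2
= 112 + 154 + 174
= 440
Total weight = 6
Weighted avg = 440/6
= 73.33

73.33


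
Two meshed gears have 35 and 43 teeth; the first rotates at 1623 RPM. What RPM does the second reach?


Gear ratio = 35:43 = 35:43
RPM_B = RPM_A × (teeth_A / teeth_B)
= 1623 × (35/43)
= 1321.0 RPM

1321.0 RPM


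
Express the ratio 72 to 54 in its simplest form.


GCD(72, 54) = 18
72/18 : 54/18
= 4:3

4:3


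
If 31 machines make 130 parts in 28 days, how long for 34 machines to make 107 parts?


Days ∝ work / workers, so d₂ = d₁ × (m₁/m₂) × (w₂/w₁)
Workers factor (inverse): 31/34 ≈ 0.9118
Work factor (direct): 107/130 ≈ 0.8231
d₂ = 28 × 31/34 × 107/130 = (28 × 31 × 107) / (34 × 130) = 92876/4420
≈ 21.01 days

21.01 days


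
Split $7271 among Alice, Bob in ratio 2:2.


Total parts = 2 + 2 = 4
Alice: 7271 × 2/4 = 3635.50
Bob: 7271 × 2/4 = 3635.50
= Alice: $3635.50, Bob: $3635.50

Alice: $3635.50, Bob: $3635.50


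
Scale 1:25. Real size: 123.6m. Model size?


Model size = real / scale
= 123.6 / 25
= 4.9440 m

4.9440 m


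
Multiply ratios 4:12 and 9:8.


Compound ratio = (4×9) : (12×8)
= 36:96
GCD = 12
= 3:8

3:8


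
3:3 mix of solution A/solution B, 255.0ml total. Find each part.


Total parts = 3 + 3 = 6
solution A: 255.0 × 3/6 = 127.5ml
solution B: 255.0 × 3/6 = 127.5ml
= 127.5ml and 127.5ml

127.5ml and 127.5ml


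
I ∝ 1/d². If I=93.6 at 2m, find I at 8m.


I₁d₁² = I₂d₂²
I₂ = I₁ × (d₁/d₂)²
= 93.6 × (2/8)²
= 93.6 × 4/64
= 374.4/64
= 5.8500

5.8500


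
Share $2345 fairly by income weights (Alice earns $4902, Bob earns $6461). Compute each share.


Total income = 4902 + 6461 = $11363
Alice: $2345 × 4902/11363 = $1011.63
Bob: $2345 × 6461/11363 = $1333.37
= Alice: $1011.63, Bob: $1333.37

Alice: $1011.63, Bob: $1333.37


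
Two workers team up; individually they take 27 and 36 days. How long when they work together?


Rate of A = 1/27 per day
Rate of B = 1/36 per day
Combined rate = 1/27 + 1/36 = 63/972 ≈ 0.0648 per day
Days = 1 / combined rate = 972/63
≈ 15.43 days

15.43 days


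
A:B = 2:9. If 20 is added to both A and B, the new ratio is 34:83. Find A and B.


Let A = 2k, B = 9k.
(2k + 20) / (9k + 20) = 34/83
Cross-multiply: 83(2k + 20) = 34(9k + 20)
166k + 1660 = 306k + 680
166k - 306k = 680 - 1660
-140k = -980
k = -980/-140 = 7
A = 2×7 = 14, B = 9×7 = 63
= A = 14, B = 63

A = 14, B = 63


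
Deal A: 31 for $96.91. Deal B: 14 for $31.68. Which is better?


Deal A: $96.91/31 = $3.1261/unit
Deal B: $31.68/14 = $2.2629/unit
B is cheaper per unit
= Deal B

Deal B


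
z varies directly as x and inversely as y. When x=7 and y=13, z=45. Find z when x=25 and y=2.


z = k·x/y
Solve for k using the known point: k = z·y/x = 45×13/7 = 585/7 ≈ 83.5714
Now evaluate at x=25, y=2:
z = k × 25 / 2 = (585 × 25) / (7 × 2) = 14625/14
≈ 1044.6429

1044.6429


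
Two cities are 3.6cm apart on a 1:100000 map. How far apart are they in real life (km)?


Real distance = map distance × scale
= 3.6cm × 100000
= 360000 cm = 3600.0 m
= 3.600 km

3.600 km


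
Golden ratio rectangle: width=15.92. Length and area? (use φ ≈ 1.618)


φ = (1 + √5) / 2 ≈ 1.618
Length = width × φ = 15.92 × 1.618 = 25.75856
≈ 25.76
Area = width × length = 15.92 × 25.75856 = 410.0762752 ≈ 410.08
= Length: 25.76, Area: 410.08

Length: 25.76, Area: 410.08


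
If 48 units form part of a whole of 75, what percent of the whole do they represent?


Percentage = (part / whole) × 100
= (48 / 75) × 100
= 64.00%

64.00%


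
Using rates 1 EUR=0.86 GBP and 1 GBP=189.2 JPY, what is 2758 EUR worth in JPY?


Step 1: 2758 EUR × 0.86 = 2371.88 GBP
Step 2: 2371.88 GBP × 189.2 = 448759.70 JPY
Implied rate EUR→JPY = 0.86 × 189.2 = 162.7120
= 448759.70 JPY

448759.70 JPY


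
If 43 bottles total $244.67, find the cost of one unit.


Unit rate = total / quantity
= 244.67 / 43
= $5.69 per unit

$5.69 per unit


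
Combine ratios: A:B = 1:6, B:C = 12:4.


Match B: multiply A:B by 12 → 12:72
Multiply B:C by 6 → 72:24
Combined: 12:72:24
GCD = 12
= 1:6:2

1:6:2


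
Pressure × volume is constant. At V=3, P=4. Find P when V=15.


Inverse proportion: x × y = constant
k = 3 × 4 = 12
y₂ = k / 15 = 12 / 15
= 0.80

0.80


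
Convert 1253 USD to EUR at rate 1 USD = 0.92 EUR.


Amount × rate = 1253 × 0.92
= 1152.76 EUR

1152.76 EUR


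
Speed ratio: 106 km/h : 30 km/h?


Ratio = 106:30
GCD = 2
Simplified = 53:15
Time ratio (same distance) = 15:53
Speed ratio = 53:15

53:15


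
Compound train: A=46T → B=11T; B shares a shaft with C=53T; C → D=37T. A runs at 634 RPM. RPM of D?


Stage 1: RPM_B = RPM_A × t_A/t_B = 634 × 46/11 = 29164/11 ≈ 2651.27
B and C share a shaft → RPM_C = RPM_B
Stage 2: RPM_D = RPM_C × t_C/t_D = RPM_A × (t_A×t_C)/(t_B×t_D)
Overall ratio = (46×53)/(11×37) = 2438/407
RPM_D = 634 × 2438/407 = 1545692/407
≈ 3797.77 RPM

3797.77 RPM


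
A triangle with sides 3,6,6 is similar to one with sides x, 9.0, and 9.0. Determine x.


Scale factor = 9.0/6 = 1.5
Missing side = 3 × 1.5
= 4.5

4.5


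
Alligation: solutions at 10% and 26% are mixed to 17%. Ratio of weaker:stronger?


Let x parts of 10% mix with y parts of 26%.
10x + 26y = 17(x + y)
10x + 26y = 17x + 17y
x(10 - 17) = y(17 - 26)
x/y = (26 - 17)/(17 - 10) = 9/7
Simplify: 9:7
= 9:7

9:7


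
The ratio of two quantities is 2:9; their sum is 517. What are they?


Let A = 2k, B = 9k.
2k + 9k = 517
11k = 517 → k = 517/11 = 47
A = 2×47 = 94, B = 9×47 = 423
= A = 94, B = 423

A = 94, B = 423


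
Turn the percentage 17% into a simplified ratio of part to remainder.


17% means 17 parts out of 100; remainder = 83
Part : remainder = 17:83
GCD = 1
= 17:83

17:83


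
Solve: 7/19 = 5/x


Cross multiply: 7 × x = 19 × 5
7x = 95
x = 95 / 7
= 13.57

13.57


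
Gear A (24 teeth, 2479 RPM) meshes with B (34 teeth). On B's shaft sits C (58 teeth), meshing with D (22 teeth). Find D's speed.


Stage 1: RPM_B = RPM_A × t_A/t_B = 2479 × 24/34 = 59496/34 ≈ 1749.88
B and C share a shaft → RPM_C = RPM_B
Stage 2: RPM_D = RPM_C × t_C/t_D = RPM_A × (t_A×t_C)/(t_B×t_D)
Overall ratio = (24×58)/(34×22) = 1392/748
RPM_D = 2479 × 1392/748 = 3450768/748
≈ 4613.33 RPM

4613.33 RPM


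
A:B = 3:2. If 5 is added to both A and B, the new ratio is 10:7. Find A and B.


Let A = 3k, B = 2k.
(3k + 5) / (2k + 5) = 10/7
Cross-multiply: 7(3k + 5) = 10(2k + 5)
21k + 35 = 20k + 50
21k - 20k = 50 - 35
1k = 15
k = 15/1 = 15
A = 3×15 = 45, B = 2×15 = 30
= A = 45, B = 30

A = 45, B = 30


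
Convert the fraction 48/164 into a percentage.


Percentage = (part / whole) × 100
= (48 / 164) × 100
≈ 29.27%

29.27%


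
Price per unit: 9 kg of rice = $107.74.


Unit rate = total / quantity
= 107.74 / 9
= $11.97 per unit

$11.97 per unit


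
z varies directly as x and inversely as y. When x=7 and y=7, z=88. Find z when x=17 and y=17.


z = k·x/y
Solve for k using the known point: k = z·y/x = 88×7/7 = 616/7 = 88.0000
Now evaluate at x=17, y=17:
z = k × 17 / 17 = (616 × 17) / (7 × 17) = 10472/119
= 88.0000

88.0000


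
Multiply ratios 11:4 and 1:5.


Compound ratio = (11×1) : (4×5)
= 11:20
GCD = 1
= 11:20

11:20


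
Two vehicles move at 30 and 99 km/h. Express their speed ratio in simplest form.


Ratio = 30:99
GCD = 3
Simplified = 10:33
Time ratio (same distance) = 33:10
Speed ratio = 10:33

10:33


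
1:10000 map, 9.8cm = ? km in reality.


Real distance = map distance × scale
= 9.8cm × 10000
= 98000 cm = 980.0 m
= 0.980 km

0.980 km


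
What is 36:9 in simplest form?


GCD(36, 9) = 9
36/9 : 9/9
= 4:1

4:1


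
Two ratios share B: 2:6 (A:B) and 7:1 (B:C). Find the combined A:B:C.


Match B: multiply A:B by 7 → 14:42
Multiply B:C by 6 → 42:6
Combined: 14:42:6
GCD = 2
= 7:21:3

7:21:3


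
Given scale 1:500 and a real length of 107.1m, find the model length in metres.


Model size = real / scale
= 107.1 / 500
= 0.2142 m

0.2142 m


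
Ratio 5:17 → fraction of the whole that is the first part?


Total parts = 5 + 17 = 22
First part: 5/22 = 5/22
= 5/22

5/22


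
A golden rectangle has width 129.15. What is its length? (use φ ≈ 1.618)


φ = (1 + √5) / 2 ≈ 1.618
Length = width × φ = 129.15 × 1.618 = 208.9647
≈ 208.96

208.96


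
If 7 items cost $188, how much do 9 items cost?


Direct proportion: y/x = constant
k = 188/7 ≈ 26.8571
y₂ = k × 9 = 188 × 9 / 7 = 1692/7
≈ 241.71

241.71
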